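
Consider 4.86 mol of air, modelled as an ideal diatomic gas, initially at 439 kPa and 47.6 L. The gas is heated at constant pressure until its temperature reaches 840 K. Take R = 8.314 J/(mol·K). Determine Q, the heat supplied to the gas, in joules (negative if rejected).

45700 J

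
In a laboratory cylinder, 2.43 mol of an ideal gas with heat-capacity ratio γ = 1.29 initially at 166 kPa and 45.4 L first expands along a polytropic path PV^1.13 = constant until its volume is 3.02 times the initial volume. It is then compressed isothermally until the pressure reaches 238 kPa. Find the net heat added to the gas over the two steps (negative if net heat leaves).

-6220 J

T₁ = P₁V₁/(nR) = 166×45.4/(2.43×8.314) = 373 K.
Step 1 — Polytropic n=1.13: T₂ = T₁(V₁/V₂)^(n−1) = 373×(0.331)^0.13 = 323 K; P₂ = P₁(V₁/V₂)^n = 47.6 kPa.
W = (P₁V₁−P₂V₂)/(n−1) = (166×45.4−47.6×137)/0.13 = 7760 J.
ΔU = nCvΔT = 2.43×28.7×(323−373) = -3480 J.
Q = ΔU + W = 4280 J.
State after step 1: P = 47.6 kPa, V = 137 L, T = 323 K.
Step 2 — Isothermal: T stays 323 K; PV = const ⇒ V₂ = 27.4 L, P₂ = 238 kPa.
ΔU = 0 (ideal gas, T constant).
W = nRT ln(V₂/V₁) = 2.43×8.314×323×ln(0.200) = -10500 J.
Q = ΔU + W = -10500 J.
Net over both steps: W = -2750 J, Q = -6220 J, ΔU = -3480 J.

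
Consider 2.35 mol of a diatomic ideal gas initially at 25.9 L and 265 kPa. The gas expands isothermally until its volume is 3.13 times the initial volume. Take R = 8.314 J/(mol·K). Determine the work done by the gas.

T₁ = P₁V₁/(nR) = 265×25.9/(2.35×8.314) = 351 K.
Isothermal: T stays 351 K; PV = const ⇒ V₂ = 81.1 L, P₂ = 84.7 kPa.
W = nRT ln(V₂/V₁) = 2.35×8.314×351×ln(3.13) = 7830 J.

7830 J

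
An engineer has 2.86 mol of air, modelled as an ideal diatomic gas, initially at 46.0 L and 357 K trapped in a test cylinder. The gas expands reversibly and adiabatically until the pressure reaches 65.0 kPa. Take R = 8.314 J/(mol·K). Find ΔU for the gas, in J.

-5470 J

P₁ = nRT₁/V₁ = 2.86×8.314×357/46.0 = 185 kPa.
Adiabatic: T₂/T₁ = (P₂/P₁)^((γ−1)/γ) ⇒ T₂ = 357×(0.352)^0.286 = 265 K; V₂ = 96.9 L.
For an ideal gas ΔU = nCvΔT with Cv = (5/2)R = 20.8 J/(mol·K).
ΔU = 2.86×20.8×(265−357) = -5470 J.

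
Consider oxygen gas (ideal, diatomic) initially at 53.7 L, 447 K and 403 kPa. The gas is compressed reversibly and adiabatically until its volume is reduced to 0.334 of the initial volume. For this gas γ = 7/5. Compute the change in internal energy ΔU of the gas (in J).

n = P₁V₁/(RT₁) = 403×53.7/(8.314×447) = 5.82 mol.
Adiabatic: TV^(γ−1) = const ⇒ T₂ = 447×(2.99)^0.400 = 693 K; PV^γ = const ⇒ P₂ = 1870 kPa.
For an ideal gas ΔU = nCvΔT with Cv = (5/2)R = 20.8 J/(mol·K).
ΔU = 5.82×20.8×(693−447) = 29800 J.

29800 J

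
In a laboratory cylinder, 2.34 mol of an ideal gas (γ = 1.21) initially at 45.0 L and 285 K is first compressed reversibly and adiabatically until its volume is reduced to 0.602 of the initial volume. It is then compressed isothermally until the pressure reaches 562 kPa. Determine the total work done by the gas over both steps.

P₁ = nRT₁/V₁ = 2.34×8.314×285/45.0 = 123 kPa.
Step 1 — Adiabatic: TV^(γ−1) = const ⇒ T₂ = 285×(1.66)^0.210 = 317 K; PV^γ = const ⇒ P₂ = 228 kPa.
ΔU = nCvΔT = 2.34×39.6×(317−285) = 2970 J.
Q = 0 for an adiabatic process, so W = −ΔU = -2970 J.
State after step 1: P = 228 kPa, V = 27.1 L, T = 317 K.
Step 2 — Isothermal: T stays 317 K; PV = const ⇒ V₂ = 11.0 L, P₂ = 562 kPa.
ΔU = 0 (ideal gas, T constant).
W = nRT ln(V₂/V₁) = 2.34×8.314×317×ln(0.405) = -5570 J.
Q = ΔU + W = -5570 J.
Net over both steps: W = -8540 J, Q = -5570 J, ΔU = 2970 J.

-8540 J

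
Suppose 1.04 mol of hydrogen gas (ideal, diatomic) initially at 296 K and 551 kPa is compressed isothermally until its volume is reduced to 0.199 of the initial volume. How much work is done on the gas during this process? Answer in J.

4130 J

V₁ = nRT₁/P₁ = 1.04×8.314×296/551 = 4.64 L.
Isothermal: T stays 296 K; PV = const ⇒ V₂ = 0.924 L, P₂ = 2770 kPa.
W = nRT ln(V₂/V₁) = 1.04×8.314×296×ln(0.199) = -4130 J.
Work done on the gas = −W_by = 4130 J.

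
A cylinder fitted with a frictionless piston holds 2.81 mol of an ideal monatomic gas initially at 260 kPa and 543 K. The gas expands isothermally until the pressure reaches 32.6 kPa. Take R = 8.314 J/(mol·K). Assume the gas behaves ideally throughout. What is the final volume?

V₁ = nRT₁/P₁ = 2.81×8.314×543/260 = 48.8 L.
Isothermal: T stays 543 K; PV = const ⇒ V₂ = 389 L, P₂ = 32.6 kPa.

389 L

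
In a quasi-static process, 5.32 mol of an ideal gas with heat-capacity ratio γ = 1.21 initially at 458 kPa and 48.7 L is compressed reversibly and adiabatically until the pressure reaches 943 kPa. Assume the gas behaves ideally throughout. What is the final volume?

26.8 L

T₁ = P₁V₁/(nR) = 458×48.7/(5.32×8.314) = 504 K.
Adiabatic: T₂/T₁ = (P₂/P₁)^((γ−1)/γ) ⇒ T₂ = 504×(2.06)^0.174 = 572 K; V₂ = 26.8 L.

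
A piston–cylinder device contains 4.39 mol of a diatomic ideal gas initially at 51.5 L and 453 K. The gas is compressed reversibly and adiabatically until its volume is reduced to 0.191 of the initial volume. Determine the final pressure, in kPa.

P₁ = nRT₁/V₁ = 4.39×8.314×453/51.5 = 321 kPa.
Adiabatic: TV^(γ−1) = const ⇒ T₂ = 453×(5.24)^0.400 = 878 K; PV^γ = const ⇒ P₂ = 3260 kPa.

3260 kPa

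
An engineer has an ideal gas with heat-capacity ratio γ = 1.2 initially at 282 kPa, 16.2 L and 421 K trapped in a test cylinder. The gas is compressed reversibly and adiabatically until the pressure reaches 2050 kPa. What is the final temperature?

586 K

Adiabatic: T₂/T₁ = (P₂/P₁)^((γ−1)/γ) ⇒ T₂ = 421×(7.27)^0.167 = 586 K; V₂ = 3.10 L.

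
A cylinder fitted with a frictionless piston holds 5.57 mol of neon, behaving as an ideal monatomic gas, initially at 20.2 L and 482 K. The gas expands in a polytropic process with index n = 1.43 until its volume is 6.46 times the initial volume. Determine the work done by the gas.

28600 J

P₁ = nRT₁/V₁ = 5.57×8.314×482/20.2 = 1100 kPa.
Polytropic n=1.43: T₂ = T₁(V₁/V₂)^(n−1) = 482×(0.155)^0.43 = 216 K; P₂ = P₁(V₁/V₂)^n = 76.7 kPa.
W = (P₁V₁−P₂V₂)/(n−1) = (1100×20.2−76.7×130)/0.43 = 28600 J.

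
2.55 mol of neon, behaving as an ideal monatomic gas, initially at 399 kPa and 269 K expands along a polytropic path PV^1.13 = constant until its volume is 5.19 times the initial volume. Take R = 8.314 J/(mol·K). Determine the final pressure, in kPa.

62.1 kPa

V₁ = nRT₁/P₁ = 2.55×8.314×269/399 = 14.3 L.
Polytropic n=1.13: T₂ = T₁(V₁/V₂)^(n−1) = 269×(0.193)^0.13 = 217 K; P₂ = P₁(V₁/V₂)^n = 62.1 kPa.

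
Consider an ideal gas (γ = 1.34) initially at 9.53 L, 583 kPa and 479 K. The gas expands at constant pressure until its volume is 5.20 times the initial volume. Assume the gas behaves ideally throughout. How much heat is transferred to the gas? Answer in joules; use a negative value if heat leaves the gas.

92000 J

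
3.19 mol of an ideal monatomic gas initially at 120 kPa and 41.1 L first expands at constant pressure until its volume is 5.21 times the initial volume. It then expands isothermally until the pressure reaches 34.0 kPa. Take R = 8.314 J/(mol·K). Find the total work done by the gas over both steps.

53200 J

T₁ = P₁V₁/(nR) = 120×41.1/(3.19×8.314) = 186 K.
Step 1 — Isobaric: P stays 120 kPa; V/T = const ⇒ T₂ = 969 K, V₂ = 214 L.
W = PΔV = 120×(214−41.1) kPa·L = 20800 J.
ΔU = nCvΔT = 3.19×12.5×(969−186) = 31100 J.
Q = ΔU + W = nCpΔT = 51900 J.
State after step 1: P = 120 kPa, V = 214 L, T = 969 K.
Step 2 — Isothermal: T stays 969 K; PV = const ⇒ V₂ = 756 L, P₂ = 34.0 kPa.
ΔU = 0 (ideal gas, T constant).
W = nRT ln(V₂/V₁) = 3.19×8.314×969×ln(3.53) = 32400 J.
Q = ΔU + W = 32400 J.
Net over both steps: W = 53200 J, Q = 84300 J, ΔU = 31100 J.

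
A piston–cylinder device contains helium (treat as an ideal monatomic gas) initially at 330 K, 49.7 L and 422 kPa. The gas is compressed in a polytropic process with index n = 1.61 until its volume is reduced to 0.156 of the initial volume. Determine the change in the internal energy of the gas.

66300 J

n = P₁V₁/(RT₁) = 422×49.7/(8.314×330) = 7.64 mol.
Polytropic n=1.61: T₂ = T₁(V₁/V₂)^(n−1) = 330×(6.41)^0.61 = 1020 K; P₂ = P₁(V₁/V₂)^n = 8400 kPa.
For an ideal gas ΔU = nCvΔT with Cv = (3/2)R = 12.5 J/(mol·K).
ΔU = 7.64×12.5×(1020−330) = 66300 J.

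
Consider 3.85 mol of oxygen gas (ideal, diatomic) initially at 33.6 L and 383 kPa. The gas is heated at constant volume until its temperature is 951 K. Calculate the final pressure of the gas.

906 kPa

T₁ = P₁V₁/(nR) = 383×33.6/(3.85×8.314) = 402 K.
Isochoric: V stays 33.6 L; P/T = const ⇒ T₂ = 951 K, P₂ = 906 kPa.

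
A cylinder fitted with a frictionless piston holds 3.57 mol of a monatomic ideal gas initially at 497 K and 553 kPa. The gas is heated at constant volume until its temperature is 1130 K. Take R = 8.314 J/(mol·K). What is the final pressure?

V₁ = nRT₁/P₁ = 3.57×8.314×497/553 = 26.7 L.
Isochoric: V stays 26.7 L; P/T = const ⇒ T₂ = 1130 K, P₂ = 1260 kPa.

1260 kPa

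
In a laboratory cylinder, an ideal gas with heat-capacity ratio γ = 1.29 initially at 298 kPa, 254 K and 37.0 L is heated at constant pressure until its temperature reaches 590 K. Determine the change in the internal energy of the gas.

n = P₁V₁/(RT₁) = 298×37.0/(8.314×254) = 5.22 mol.
Isobaric: P stays 298 kPa; V/T = const ⇒ T₂ = 590 K, V₂ = 85.9 L.
For an ideal gas ΔU = nCvΔT with Cv = R/(γ−1) = 28.7 J/(mol·K).
ΔU = 5.22×28.7×(590−254) = 50300 J.

50300 J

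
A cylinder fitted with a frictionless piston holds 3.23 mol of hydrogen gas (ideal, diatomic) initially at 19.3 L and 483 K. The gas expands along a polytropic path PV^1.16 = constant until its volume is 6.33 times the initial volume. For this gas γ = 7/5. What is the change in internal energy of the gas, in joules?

-8290 J

P₁ = nRT₁/V₁ = 3.23×8.314×483/19.3 = 672 kPa.
Polytropic n=1.16: T₂ = T₁(V₁/V₂)^(n−1) = 483×(0.158)^0.16 = 360 K; P₂ = P₁(V₁/V₂)^n = 79.0 kPa.
For an ideal gas ΔU = nCvΔT with Cv = (5/2)R = 20.8 J/(mol·K).
ΔU = 3.23×20.8×(360−483) = -8290 J.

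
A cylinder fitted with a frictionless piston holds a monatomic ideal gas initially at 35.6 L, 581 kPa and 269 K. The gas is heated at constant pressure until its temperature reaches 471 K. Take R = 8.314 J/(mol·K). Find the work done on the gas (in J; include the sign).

n = P₁V₁/(RT₁) = 581×35.6/(8.314×269) = 9.25 mol.
Isobaric: P stays 581 kPa; V/T = const ⇒ T₂ = 471 K, V₂ = 62.3 L.
W = PΔV = 581×(62.3−35.6) kPa·L = 15500 J.
Work done on the gas = −W_by = -15500 J.

-15500 J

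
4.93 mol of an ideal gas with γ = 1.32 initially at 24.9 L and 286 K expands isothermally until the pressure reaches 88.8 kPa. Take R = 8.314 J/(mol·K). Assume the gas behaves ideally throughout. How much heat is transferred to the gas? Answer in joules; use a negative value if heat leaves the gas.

19600 J

P₁ = nRT₁/V₁ = 4.93×8.314×286/24.9 = 471 kPa.
Isothermal: T stays 286 K; PV = const ⇒ V₂ = 132 L, P₂ = 88.8 kPa.
ΔU = 0 (ideal gas, T constant).
W = nRT ln(V₂/V₁) = 4.93×8.314×286×ln(5.30) = 19600 J.
Q = ΔU + W = 19600 J.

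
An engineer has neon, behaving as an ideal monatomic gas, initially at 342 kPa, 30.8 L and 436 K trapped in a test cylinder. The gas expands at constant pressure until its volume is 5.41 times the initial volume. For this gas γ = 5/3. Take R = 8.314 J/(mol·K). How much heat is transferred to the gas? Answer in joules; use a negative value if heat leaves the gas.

116000 J

n = P₁V₁/(RT₁) = 342×30.8/(8.314×436) = 2.91 mol.
Isobaric: P stays 342 kPa; V/T = const ⇒ T₂ = 2360 K, V₂ = 167 L.
W = PΔV = 342×(167−30.8) kPa·L = 46500 J.
ΔU = nCvΔT = 2.91×12.5×(2360−436) = 69700 J.
Q = ΔU + W = nCpΔT = 116000 J.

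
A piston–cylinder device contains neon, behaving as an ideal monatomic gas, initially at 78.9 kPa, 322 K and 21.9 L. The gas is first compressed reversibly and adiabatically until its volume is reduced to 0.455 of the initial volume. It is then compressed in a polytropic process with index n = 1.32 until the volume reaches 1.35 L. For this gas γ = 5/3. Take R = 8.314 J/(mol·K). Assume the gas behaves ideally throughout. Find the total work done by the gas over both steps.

-9970 J

n = P₁V₁/(RT₁) = 78.9×21.9/(8.314×322) = 0.645 mol.
Step 1 — Adiabatic: TV^(γ−1) = const ⇒ T₂ = 322×(2.20)^0.667 = 544 K; PV^γ = const ⇒ P₂ = 293 kPa.
ΔU = nCvΔT = 0.645×12.5×(544−322) = 1790 J.
Q = 0 for an adiabatic process, so W = −ΔU = -1790 J.
State after step 1: P = 293 kPa, V = 9.96 L, T = 544 K.
Step 2 — Polytropic n=1.32: T₂ = T₁(V₁/V₂)^(n−1) = 544×(7.38)^0.32 = 1030 K; P₂ = P₁(V₁/V₂)^n = 4100 kPa.
W = (P₁V₁−P₂V₂)/(n−1) = (293×9.96−4100×1.35)/0.32 = -8180 J.
ΔU = nCvΔT = 0.645×12.5×(1030−544) = 3920 J.
Q = ΔU + W = -4250 J.
Net over both steps: W = -9970 J, Q = -4250 J, ΔU = 5710 J.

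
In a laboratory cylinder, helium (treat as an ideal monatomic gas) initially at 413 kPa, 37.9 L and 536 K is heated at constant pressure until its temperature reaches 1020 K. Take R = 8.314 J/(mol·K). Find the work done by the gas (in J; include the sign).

n = P₁V₁/(RT₁) = 413×37.9/(8.314×536) = 3.51 mol.
Isobaric: P stays 413 kPa; V/T = const ⇒ T₂ = 1020 K, V₂ = 72.1 L.
W = PΔV = 413×(72.1−37.9) kPa·L = 14100 J.

14100 J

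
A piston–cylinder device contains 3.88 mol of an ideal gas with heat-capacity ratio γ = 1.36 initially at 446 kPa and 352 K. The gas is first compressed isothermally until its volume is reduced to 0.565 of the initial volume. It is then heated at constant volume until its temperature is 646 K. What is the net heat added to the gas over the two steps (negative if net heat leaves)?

19900 J

V₁ = nRT₁/P₁ = 3.88×8.314×352/446 = 25.5 L.
Step 1 — Isothermal: T stays 352 K; PV = const ⇒ V₂ = 14.4 L, P₂ = 789 kPa.
ΔU = 0 (ideal gas, T constant).
W = nRT ln(V₂/V₁) = 3.88×8.314×352×ln(0.565) = -6480 J.
Q = ΔU + W = -6480 J.
State after step 1: P = 789 kPa, V = 14.4 L, T = 352 K.
Step 2 — Isochoric: V stays 14.4 L; P/T = const ⇒ T₂ = 646 K, P₂ = 1450 kPa.
W = 0 (no volume change).
ΔU = nCvΔT = 3.88×23.1×(646−352) = 26300 J.
Q = ΔU = 26300 J.
Net over both steps: W = -6480 J, Q = 19900 J, ΔU = 26300 J.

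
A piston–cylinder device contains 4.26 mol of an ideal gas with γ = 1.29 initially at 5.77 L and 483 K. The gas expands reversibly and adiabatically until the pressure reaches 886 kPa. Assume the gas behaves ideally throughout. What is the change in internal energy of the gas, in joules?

P₁ = nRT₁/V₁ = 4.26×8.314×483/5.77 = 2960 kPa.
Adiabatic: T₂/T₁ = (P₂/P₁)^((γ−1)/γ) ⇒ T₂ = 483×(0.299)^0.225 = 368 K; V₂ = 14.7 L.
For an ideal gas ΔU = nCvΔT with Cv = R/(γ−1) = 28.7 J/(mol·K).
ΔU = 4.26×28.7×(368−483) = -14000 J.

-14000 J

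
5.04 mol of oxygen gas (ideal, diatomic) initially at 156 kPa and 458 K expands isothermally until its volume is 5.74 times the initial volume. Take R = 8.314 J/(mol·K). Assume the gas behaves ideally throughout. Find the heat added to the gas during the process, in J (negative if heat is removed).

V₁ = nRT₁/P₁ = 5.04×8.314×458/156 = 123 L.
Isothermal: T stays 458 K; PV = const ⇒ V₂ = 706 L, P₂ = 27.2 kPa.
ΔU = 0 (ideal gas, T constant).
W = nRT ln(V₂/V₁) = 5.04×8.314×458×ln(5.74) = 33500 J.
Q = ΔU + W = 33500 J.

33500 J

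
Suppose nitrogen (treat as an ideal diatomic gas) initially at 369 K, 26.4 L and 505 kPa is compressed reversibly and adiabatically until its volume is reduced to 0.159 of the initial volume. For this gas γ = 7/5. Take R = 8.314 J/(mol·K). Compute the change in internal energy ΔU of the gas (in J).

36200 J

n = P₁V₁/(RT₁) = 505×26.4/(8.314×369) = 4.35 mol.
Adiabatic: TV^(γ−1) = const ⇒ T₂ = 369×(6.29)^0.400 = 770 K; PV^γ = const ⇒ P₂ = 6630 kPa.
For an ideal gas ΔU = nCvΔT with Cv = (5/2)R = 20.8 J/(mol·K).
ΔU = 4.35×20.8×(770−369) = 36200 J.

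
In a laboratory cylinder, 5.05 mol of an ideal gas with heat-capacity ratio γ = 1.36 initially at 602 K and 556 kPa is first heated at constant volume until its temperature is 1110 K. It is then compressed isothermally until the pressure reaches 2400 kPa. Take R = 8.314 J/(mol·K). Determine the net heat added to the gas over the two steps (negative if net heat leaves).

19600 J

V₁ = nRT₁/P₁ = 5.05×8.314×602/556 = 45.5 L.
Step 1 — Isochoric: V stays 45.5 L; P/T = const ⇒ T₂ = 1110 K, P₂ = 1030 kPa.
W = 0 (no volume change).
ΔU = nCvΔT = 5.05×23.1×(1110−602) = 59200 J.
Q = ΔU = 59200 J.
State after step 1: P = 1030 kPa, V = 45.5 L, T = 1110 K.
Step 2 — Isothermal: T stays 1110 K; PV = const ⇒ V₂ = 19.4 L, P₂ = 2400 kPa.
ΔU = 0 (ideal gas, T constant).
W = nRT ln(V₂/V₁) = 5.05×8.314×1110×ln(0.427) = -39600 J.
Q = ΔU + W = -39600 J.
Net over both steps: W = -39600 J, Q = 19600 J, ΔU = 59200 J.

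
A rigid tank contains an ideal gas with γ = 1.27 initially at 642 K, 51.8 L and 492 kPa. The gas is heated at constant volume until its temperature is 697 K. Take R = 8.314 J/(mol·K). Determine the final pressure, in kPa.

534 kPa

Isochoric: V stays 51.8 L; P/T = const ⇒ T₂ = 697 K, P₂ = 534 kPa.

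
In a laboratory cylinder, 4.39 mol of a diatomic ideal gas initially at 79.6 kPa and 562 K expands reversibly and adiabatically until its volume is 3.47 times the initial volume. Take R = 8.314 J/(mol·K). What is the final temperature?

V₁ = nRT₁/P₁ = 4.39×8.314×562/79.6 = 258 L.
Adiabatic: TV^(γ−1) = const ⇒ T₂ = 562×(0.288)^0.400 = 342 K; PV^γ = const ⇒ P₂ = 13.9 kPa.

342 K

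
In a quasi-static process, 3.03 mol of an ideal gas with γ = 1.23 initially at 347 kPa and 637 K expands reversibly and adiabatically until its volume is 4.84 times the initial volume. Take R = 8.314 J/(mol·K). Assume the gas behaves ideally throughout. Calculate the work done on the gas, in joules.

-21200 J

V₁ = nRT₁/P₁ = 3.03×8.314×637/347 = 46.2 L.
Adiabatic: TV^(γ−1) = const ⇒ T₂ = 637×(0.207)^0.230 = 443 K; PV^γ = const ⇒ P₂ = 49.9 kPa.
ΔU = nCvΔT = 3.03×36.1×(443−637) = -21200 J.
Q = 0 for an adiabatic process, so W = −ΔU = 21200 J.
Work done on the gas = −W_by = -21200 J.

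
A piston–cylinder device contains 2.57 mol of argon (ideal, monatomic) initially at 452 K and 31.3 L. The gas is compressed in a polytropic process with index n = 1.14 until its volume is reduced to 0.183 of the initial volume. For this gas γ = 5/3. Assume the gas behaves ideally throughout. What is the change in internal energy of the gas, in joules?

P₁ = nRT₁/V₁ = 2.57×8.314×452/31.3 = 309 kPa.
Polytropic n=1.14: T₂ = T₁(V₁/V₂)^(n−1) = 452×(5.46)^0.14 = 573 K; P₂ = P₁(V₁/V₂)^n = 2140 kPa.
For an ideal gas ΔU = nCvΔT with Cv = (3/2)R = 12.5 J/(mol·K).
ΔU = 2.57×12.5×(573−452) = 3890 J.

3890 J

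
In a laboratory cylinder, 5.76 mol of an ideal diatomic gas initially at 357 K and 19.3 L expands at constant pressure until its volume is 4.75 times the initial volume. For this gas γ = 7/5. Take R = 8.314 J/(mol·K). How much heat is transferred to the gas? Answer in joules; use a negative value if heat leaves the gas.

224000 J

P₁ = nRT₁/V₁ = 5.76×8.314×357/19.3 = 886 kPa.
Isobaric: P stays 886 kPa; V/T = const ⇒ T₂ = 1700 K, V₂ = 91.7 L.
W = PΔV = 886×(91.7−19.3) kPa·L = 64100 J.
ΔU = nCvΔT = 5.76×20.8×(1700−357) = 160000 J.
Q = ΔU + W = nCpΔT = 224000 J.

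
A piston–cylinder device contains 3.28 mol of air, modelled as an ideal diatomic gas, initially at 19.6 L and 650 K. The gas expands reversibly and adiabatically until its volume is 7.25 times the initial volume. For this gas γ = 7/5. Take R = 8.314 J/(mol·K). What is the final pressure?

P₁ = nRT₁/V₁ = 3.28×8.314×650/19.6 = 904 kPa.
Adiabatic: TV^(γ−1) = const ⇒ T₂ = 650×(0.138)^0.400 = 294 K; PV^γ = const ⇒ P₂ = 56.5 kPa.

56.5 kPa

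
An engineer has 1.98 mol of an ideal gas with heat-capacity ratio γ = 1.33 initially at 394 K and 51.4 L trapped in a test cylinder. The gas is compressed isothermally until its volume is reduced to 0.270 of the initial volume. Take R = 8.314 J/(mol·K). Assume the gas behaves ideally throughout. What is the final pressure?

467 kPa

P₁ = nRT₁/V₁ = 1.98×8.314×394/51.4 = 126 kPa.
Isothermal: T stays 394 K; PV = const ⇒ V₂ = 13.9 L, P₂ = 467 kPa.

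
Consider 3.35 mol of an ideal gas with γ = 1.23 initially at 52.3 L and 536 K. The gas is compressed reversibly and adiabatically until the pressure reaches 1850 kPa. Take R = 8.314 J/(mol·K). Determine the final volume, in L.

11.4 L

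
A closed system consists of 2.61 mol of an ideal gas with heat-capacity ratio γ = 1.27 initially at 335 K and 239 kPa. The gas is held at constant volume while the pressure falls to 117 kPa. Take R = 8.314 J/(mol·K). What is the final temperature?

164 K

V₁ = nRT₁/P₁ = 2.61×8.314×335/239 = 30.4 L.
Isochoric: V stays 30.4 L; P/T = const ⇒ T₂ = 164 K, P₂ = 117 kPa.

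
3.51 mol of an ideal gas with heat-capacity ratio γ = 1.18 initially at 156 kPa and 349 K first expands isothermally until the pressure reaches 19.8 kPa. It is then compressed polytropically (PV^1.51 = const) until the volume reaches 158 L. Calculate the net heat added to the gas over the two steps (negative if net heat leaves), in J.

V₁ = nRT₁/P₁ = 3.51×8.314×349/156 = 65.3 L.
Step 1 — Isothermal: T stays 349 K; PV = const ⇒ V₂ = 514 L, P₂ = 19.8 kPa.
ΔU = 0 (ideal gas, T constant).
W = nRT ln(V₂/V₁) = 3.51×8.314×349×ln(7.88) = 21000 J.
Q = ΔU + W = 21000 J.
State after step 1: P = 19.8 kPa, V = 514 L, T = 349 K.
Step 2 — Polytropic n=1.51: T₂ = T₁(V₁/V₂)^(n−1) = 349×(3.26)^0.51 = 637 K; P₂ = P₁(V₁/V₂)^n = 118 kPa.
W = (P₁V₁−P₂V₂)/(n−1) = (19.8×514−118×158)/0.51 = -16500 J.
ΔU = nCvΔT = 3.51×46.2×(637−349) = 46700 J.
Q = ΔU + W = 30200 J.
Net over both steps: W = 4530 J, Q = 51300 J, ΔU = 46700 J.

51300 J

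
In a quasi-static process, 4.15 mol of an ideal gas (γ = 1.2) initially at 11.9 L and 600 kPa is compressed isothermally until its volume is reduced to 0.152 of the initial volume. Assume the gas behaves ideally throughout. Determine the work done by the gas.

T₁ = P₁V₁/(nR) = 600×11.9/(4.15×8.314) = 207 K.
Isothermal: T stays 207 K; PV = const ⇒ V₂ = 1.81 L, P₂ = 3950 kPa.
W = nRT ln(V₂/V₁) = 4.15×8.314×207×ln(0.152) = -13500 J.

-13500 J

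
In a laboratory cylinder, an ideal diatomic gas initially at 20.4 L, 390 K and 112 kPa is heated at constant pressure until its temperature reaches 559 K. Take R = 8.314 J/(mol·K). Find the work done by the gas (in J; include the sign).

990 J

n = P₁V₁/(RT₁) = 112×20.4/(8.314×390) = 0.705 mol.
Isobaric: P stays 112 kPa; V/T = const ⇒ T₂ = 559 K, V₂ = 29.2 L.
W = PΔV = 112×(29.2−20.4) kPa·L = 990 J.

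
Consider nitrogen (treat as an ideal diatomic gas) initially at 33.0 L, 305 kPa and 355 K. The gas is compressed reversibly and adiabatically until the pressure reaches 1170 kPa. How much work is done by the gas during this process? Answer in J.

-11800 J

n = P₁V₁/(RT₁) = 305×33.0/(8.314×355) = 3.41 mol.
Adiabatic: T₂/T₁ = (P₂/P₁)^((γ−1)/γ) ⇒ T₂ = 355×(3.84)^0.286 = 521 K; V₂ = 12.6 L.
ΔU = nCvΔT = 3.41×20.8×(521−355) = 11800 J.
Q = 0 for an adiabatic process, so W = −ΔU = -11800 J.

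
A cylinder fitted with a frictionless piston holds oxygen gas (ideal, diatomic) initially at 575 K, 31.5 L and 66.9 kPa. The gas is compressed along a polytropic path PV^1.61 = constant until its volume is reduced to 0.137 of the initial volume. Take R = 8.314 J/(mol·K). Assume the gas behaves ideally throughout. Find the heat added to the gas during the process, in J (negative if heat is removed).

n = P₁V₁/(RT₁) = 66.9×31.5/(8.314×575) = 0.441 mol.
Polytropic n=1.61: T₂ = T₁(V₁/V₂)^(n−1) = 575×(7.30)^0.61 = 1930 K; P₂ = P₁(V₁/V₂)^n = 1640 kPa.
W = (P₁V₁−P₂V₂)/(n−1) = (66.9×31.5−1640×4.32)/0.61 = -8160 J.
ΔU = nCvΔT = 0.441×20.8×(1930−575) = 12400 J.
Q = ΔU + W = 4280 J.

4280 J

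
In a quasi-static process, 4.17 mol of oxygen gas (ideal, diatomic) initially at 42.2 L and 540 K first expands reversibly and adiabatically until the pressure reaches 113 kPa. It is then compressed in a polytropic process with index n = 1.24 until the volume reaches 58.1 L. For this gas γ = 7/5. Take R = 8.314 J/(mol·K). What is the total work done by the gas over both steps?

P₁ = nRT₁/V₁ = 4.17×8.314×540/42.2 = 444 kPa.
Step 1 — Adiabatic: T₂/T₁ = (P₂/P₁)^((γ−1)/γ) ⇒ T₂ = 540×(0.255)^0.286 = 365 K; V₂ = 112 L.
ΔU = nCvΔT = 4.17×20.8×(365−540) = -15100 J.
Q = 0 for an adiabatic process, so W = −ΔU = 15100 J.
State after step 1: P = 113 kPa, V = 112 L, T = 365 K.
Step 2 — Polytropic n=1.24: T₂ = T₁(V₁/V₂)^(n−1) = 365×(1.93)^0.24 = 428 K; P₂ = P₁(V₁/V₂)^n = 255 kPa.
W = (P₁V₁−P₂V₂)/(n−1) = (113×112−255×58.1)/0.24 = -9020 J.
ΔU = nCvΔT = 4.17×20.8×(428−365) = 5410 J.
Q = ΔU + W = -3610 J.
Net over both steps: W = 6120 J, Q = -3610 J, ΔU = -9730 J.

6120 J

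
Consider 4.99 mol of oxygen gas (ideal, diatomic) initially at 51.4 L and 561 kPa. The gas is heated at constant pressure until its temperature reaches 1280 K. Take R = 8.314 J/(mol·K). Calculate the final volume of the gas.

T₁ = P₁V₁/(nR) = 561×51.4/(4.99×8.314) = 695 K.
Isobaric: P stays 561 kPa; V/T = const ⇒ T₂ = 1280 K, V₂ = 94.7 L.

94.7 L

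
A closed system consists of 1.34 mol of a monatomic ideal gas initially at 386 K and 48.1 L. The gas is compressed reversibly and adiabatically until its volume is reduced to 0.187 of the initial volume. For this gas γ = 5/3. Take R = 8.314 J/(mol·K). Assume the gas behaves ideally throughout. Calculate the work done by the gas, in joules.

-13300 J

P₁ = nRT₁/V₁ = 1.34×8.314×386/48.1 = 89.4 kPa.
Adiabatic: TV^(γ−1) = const ⇒ T₂ = 386×(5.35)^0.667 = 1180 K; PV^γ = const ⇒ P₂ = 1460 kPa.
ΔU = nCvΔT = 1.34×12.5×(1180−386) = 13300 J.
Q = 0 for an adiabatic process, so W = −ΔU = -13300 J.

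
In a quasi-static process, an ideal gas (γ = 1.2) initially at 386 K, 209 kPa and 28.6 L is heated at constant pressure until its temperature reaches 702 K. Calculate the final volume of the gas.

Isobaric: P stays 209 kPa; V/T = const ⇒ T₂ = 702 K, V₂ = 52.0 L.

52.0 L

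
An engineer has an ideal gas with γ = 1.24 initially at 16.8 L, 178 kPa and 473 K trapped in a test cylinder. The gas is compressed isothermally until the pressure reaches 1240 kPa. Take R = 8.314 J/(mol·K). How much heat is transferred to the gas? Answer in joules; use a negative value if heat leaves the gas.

-5800 J

n = P₁V₁/(RT₁) = 178×16.8/(8.314×473) = 0.760 mol.
Isothermal: T stays 473 K; PV = const ⇒ V₂ = 2.41 L, P₂ = 1240 kPa.
ΔU = 0 (ideal gas, T constant).
W = nRT ln(V₂/V₁) = 0.760×8.314×473×ln(0.144) = -5800 J.
Q = ΔU + W = -5800 J.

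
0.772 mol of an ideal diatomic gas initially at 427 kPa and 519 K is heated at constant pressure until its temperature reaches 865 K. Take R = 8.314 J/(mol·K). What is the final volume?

13.0 L

V₁ = nRT₁/P₁ = 0.772×8.314×519/427 = 7.80 L.
Isobaric: P stays 427 kPa; V/T = const ⇒ T₂ = 865 K, V₂ = 13.0 L.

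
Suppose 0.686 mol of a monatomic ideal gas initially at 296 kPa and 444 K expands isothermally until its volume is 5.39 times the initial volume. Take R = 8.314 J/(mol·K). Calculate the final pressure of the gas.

V₁ = nRT₁/P₁ = 0.686×8.314×444/296 = 8.56 L.
Isothermal: T stays 444 K; PV = const ⇒ V₂ = 46.1 L, P₂ = 54.9 kPa.

54.9 kPa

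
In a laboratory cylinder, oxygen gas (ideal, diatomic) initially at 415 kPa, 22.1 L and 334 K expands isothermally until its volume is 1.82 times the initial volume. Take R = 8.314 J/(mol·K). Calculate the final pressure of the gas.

Isothermal: T stays 334 K; PV = const ⇒ V₂ = 40.2 L, P₂ = 228 kPa.

228 kPa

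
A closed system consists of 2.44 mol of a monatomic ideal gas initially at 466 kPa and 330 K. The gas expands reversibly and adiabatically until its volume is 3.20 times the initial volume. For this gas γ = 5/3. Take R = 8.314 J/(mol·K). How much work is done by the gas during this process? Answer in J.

V₁ = nRT₁/P₁ = 2.44×8.314×330/466 = 14.4 L.
Adiabatic: TV^(γ−1) = const ⇒ T₂ = 330×(0.312)^0.667 = 152 K; PV^γ = const ⇒ P₂ = 67.1 kPa.
ΔU = nCvΔT = 2.44×12.5×(152−330) = -5420 J.
Q = 0 for an adiabatic process, so W = −ΔU = 5420 J.

5420 J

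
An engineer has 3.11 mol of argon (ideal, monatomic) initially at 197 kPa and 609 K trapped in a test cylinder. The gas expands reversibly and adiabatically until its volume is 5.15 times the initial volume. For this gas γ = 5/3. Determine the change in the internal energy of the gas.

V₁ = nRT₁/P₁ = 3.11×8.314×609/197 = 79.9 L.
Adiabatic: TV^(γ−1) = const ⇒ T₂ = 609×(0.194)^0.667 = 204 K; PV^γ = const ⇒ P₂ = 12.8 kPa.
For an ideal gas ΔU = nCvΔT with Cv = (3/2)R = 12.5 J/(mol·K).
ΔU = 3.11×12.5×(204−609) = -15700 J.

-15700 J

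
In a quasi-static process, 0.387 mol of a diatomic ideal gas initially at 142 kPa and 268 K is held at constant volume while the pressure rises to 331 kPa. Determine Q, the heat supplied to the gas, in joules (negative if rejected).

V₁ = nRT₁/P₁ = 0.387×8.314×268/142 = 6.07 L.
Isochoric: V stays 6.07 L; P/T = const ⇒ T₂ = 625 K, P₂ = 331 kPa.
W = 0 (no volume change).
ΔU = nCvΔT = 0.387×20.8×(625−268) = 2870 J.
Q = ΔU = 2870 J.

2870 J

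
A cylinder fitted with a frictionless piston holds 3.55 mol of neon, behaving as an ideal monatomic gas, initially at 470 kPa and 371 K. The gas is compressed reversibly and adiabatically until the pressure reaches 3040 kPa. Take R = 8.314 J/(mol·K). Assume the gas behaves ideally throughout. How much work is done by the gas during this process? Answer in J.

-18200 J

V₁ = nRT₁/P₁ = 3.55×8.314×371/470 = 23.3 L.
Adiabatic: T₂/T₁ = (P₂/P₁)^((γ−1)/γ) ⇒ T₂ = 371×(6.47)^0.400 = 783 K; V₂ = 7.60 L.
ΔU = nCvΔT = 3.55×12.5×(783−371) = 18200 J.
Q = 0 for an adiabatic process, so W = −ΔU = -18200 J.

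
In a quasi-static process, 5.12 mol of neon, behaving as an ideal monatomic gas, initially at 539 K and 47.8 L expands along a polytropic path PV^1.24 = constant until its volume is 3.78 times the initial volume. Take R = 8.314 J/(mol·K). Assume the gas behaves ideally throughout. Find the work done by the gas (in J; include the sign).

26100 J

P₁ = nRT₁/V₁ = 5.12×8.314×539/47.8 = 480 kPa.
Polytropic n=1.24: T₂ = T₁(V₁/V₂)^(n−1) = 539×(0.265)^0.24 = 392 K; P₂ = P₁(V₁/V₂)^n = 92.3 kPa.
W = (P₁V₁−P₂V₂)/(n−1) = (480×47.8−92.3×181)/0.24 = 26100 J.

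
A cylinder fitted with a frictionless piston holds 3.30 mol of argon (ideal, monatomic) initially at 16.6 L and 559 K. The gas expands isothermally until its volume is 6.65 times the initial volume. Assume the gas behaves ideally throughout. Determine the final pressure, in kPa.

139 kPa

P₁ = nRT₁/V₁ = 3.30×8.314×559/16.6 = 924 kPa.
Isothermal: T stays 559 K; PV = const ⇒ V₂ = 110 L, P₂ = 139 kPa.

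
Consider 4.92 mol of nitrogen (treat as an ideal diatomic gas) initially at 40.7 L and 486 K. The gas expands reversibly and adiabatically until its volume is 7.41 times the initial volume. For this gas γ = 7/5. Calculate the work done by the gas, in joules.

27400 J

P₁ = nRT₁/V₁ = 4.92×8.314×486/40.7 = 488 kPa.
Adiabatic: TV^(γ−1) = const ⇒ T₂ = 486×(0.135)^0.400 = 218 K; PV^γ = const ⇒ P₂ = 29.6 kPa.
ΔU = nCvΔT = 4.92×20.8×(218−486) = -27400 J.
Q = 0 for an adiabatic process, so W = −ΔU = 27400 J.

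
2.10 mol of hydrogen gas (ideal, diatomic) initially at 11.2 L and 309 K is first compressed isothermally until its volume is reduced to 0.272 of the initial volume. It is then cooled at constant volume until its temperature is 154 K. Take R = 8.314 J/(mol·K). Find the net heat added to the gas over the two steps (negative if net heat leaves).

P₁ = nRT₁/V₁ = 2.10×8.314×309/11.2 = 482 kPa.
Step 1 — Isothermal: T stays 309 K; PV = const ⇒ V₂ = 3.05 L, P₂ = 1770 kPa.
ΔU = 0 (ideal gas, T constant).
W = nRT ln(V₂/V₁) = 2.10×8.314×309×ln(0.272) = -7020 J.
Q = ΔU + W = -7020 J.
State after step 1: P = 1770 kPa, V = 3.05 L, T = 309 K.
Step 2 — Isochoric: V stays 3.05 L; P/T = const ⇒ T₂ = 154 K, P₂ = 883 kPa.
W = 0 (no volume change).
ΔU = nCvΔT = 2.10×20.8×(154−309) = -6770 J.
Q = ΔU = -6770 J.
Net over both steps: W = -7020 J, Q = -13800 J, ΔU = -6770 J.

-13800 J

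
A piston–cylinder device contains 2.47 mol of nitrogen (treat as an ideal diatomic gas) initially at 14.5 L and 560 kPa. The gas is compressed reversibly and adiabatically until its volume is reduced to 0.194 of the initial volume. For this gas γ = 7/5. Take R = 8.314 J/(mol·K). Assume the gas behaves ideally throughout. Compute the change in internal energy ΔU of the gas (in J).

T₁ = P₁V₁/(nR) = 560×14.5/(2.47×8.314) = 395 K.
Adiabatic: TV^(γ−1) = const ⇒ T₂ = 395×(5.15)^0.400 = 762 K; PV^γ = const ⇒ P₂ = 5560 kPa.
For an ideal gas ΔU = nCvΔT with Cv = (5/2)R = 20.8 J/(mol·K).
ΔU = 2.47×20.8×(762−395) = 18800 J.

18800 J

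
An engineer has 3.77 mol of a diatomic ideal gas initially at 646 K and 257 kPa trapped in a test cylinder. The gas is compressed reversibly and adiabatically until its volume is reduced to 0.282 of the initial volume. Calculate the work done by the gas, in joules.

-33400 J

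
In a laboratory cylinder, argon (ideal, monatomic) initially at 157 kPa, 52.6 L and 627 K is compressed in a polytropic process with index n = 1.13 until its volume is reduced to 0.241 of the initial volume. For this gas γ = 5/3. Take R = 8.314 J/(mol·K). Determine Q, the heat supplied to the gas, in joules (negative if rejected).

-10400 J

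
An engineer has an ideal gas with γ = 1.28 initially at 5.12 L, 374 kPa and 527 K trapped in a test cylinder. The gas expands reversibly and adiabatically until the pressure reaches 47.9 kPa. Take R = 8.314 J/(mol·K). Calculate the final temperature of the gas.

Adiabatic: T₂/T₁ = (P₂/P₁)^((γ−1)/γ) ⇒ T₂ = 527×(0.128)^0.219 = 336 K; V₂ = 25.5 L.

336 K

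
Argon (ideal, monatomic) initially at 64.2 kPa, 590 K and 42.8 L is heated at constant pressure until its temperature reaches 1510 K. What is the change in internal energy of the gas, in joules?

6430 J

n = P₁V₁/(RT₁) = 64.2×42.8/(8.314×590) = 0.560 mol.
Isobaric: P stays 64.2 kPa; V/T = const ⇒ T₂ = 1510 K, V₂ = 110 L.
For an ideal gas ΔU = nCvΔT with Cv = (3/2)R = 12.5 J/(mol·K).
ΔU = 0.560×12.5×(1510−590) = 6430 J.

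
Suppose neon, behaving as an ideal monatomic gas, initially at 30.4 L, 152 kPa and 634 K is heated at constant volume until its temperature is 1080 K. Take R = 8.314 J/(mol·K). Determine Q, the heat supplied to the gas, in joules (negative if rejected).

4880 J

n = P₁V₁/(RT₁) = 152×30.4/(8.314×634) = 0.877 mol.
Isochoric: V stays 30.4 L; P/T = const ⇒ T₂ = 1080 K, P₂ = 259 kPa.
W = 0 (no volume change).
ΔU = nCvΔT = 0.877×12.5×(1080−634) = 4880 J.
Q = ΔU = 4880 J.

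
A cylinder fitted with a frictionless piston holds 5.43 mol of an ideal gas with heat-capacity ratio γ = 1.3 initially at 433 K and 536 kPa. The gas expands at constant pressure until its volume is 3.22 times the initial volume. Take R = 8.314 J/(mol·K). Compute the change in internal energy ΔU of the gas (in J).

145000 J

V₁ = nRT₁/P₁ = 5.43×8.314×433/536 = 36.5 L.
Isobaric: P stays 536 kPa; V/T = const ⇒ T₂ = 1390 K, V₂ = 117 L.
For an ideal gas ΔU = nCvΔT with Cv = R/(γ−1) = 27.7 J/(mol·K).
ΔU = 5.43×27.7×(1390−433) = 145000 J.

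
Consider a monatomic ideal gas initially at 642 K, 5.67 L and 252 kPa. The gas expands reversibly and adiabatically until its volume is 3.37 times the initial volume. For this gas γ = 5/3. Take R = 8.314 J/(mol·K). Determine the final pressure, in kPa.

Adiabatic: TV^(γ−1) = const ⇒ T₂ = 642×(0.297)^0.667 = 286 K; PV^γ = const ⇒ P₂ = 33.3 kPa.

33.3 kPa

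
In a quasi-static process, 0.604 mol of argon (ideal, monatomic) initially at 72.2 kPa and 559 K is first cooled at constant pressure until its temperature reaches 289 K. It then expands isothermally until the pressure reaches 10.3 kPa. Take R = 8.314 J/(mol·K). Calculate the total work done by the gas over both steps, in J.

1470 J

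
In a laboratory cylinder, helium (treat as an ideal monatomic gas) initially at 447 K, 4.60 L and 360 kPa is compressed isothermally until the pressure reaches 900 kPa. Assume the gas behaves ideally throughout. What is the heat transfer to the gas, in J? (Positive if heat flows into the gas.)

n = P₁V₁/(RT₁) = 360×4.60/(8.314×447) = 0.446 mol.
Isothermal: T stays 447 K; PV = const ⇒ V₂ = 1.84 L, P₂ = 900 kPa.
ΔU = 0 (ideal gas, T constant).
W = nRT ln(V₂/V₁) = 0.446×8.314×447×ln(0.400) = -1520 J.
Q = ΔU + W = -1520 J.

-1520 J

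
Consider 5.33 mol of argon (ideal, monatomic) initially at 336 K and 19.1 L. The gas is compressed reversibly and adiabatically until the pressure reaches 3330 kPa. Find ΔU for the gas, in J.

P₁ = nRT₁/V₁ = 5.33×8.314×336/19.1 = 780 kPa.
Adiabatic: T₂/T₁ = (P₂/P₁)^((γ−1)/γ) ⇒ T₂ = 336×(4.27)^0.400 = 601 K; V₂ = 7.99 L.
For an ideal gas ΔU = nCvΔT with Cv = (3/2)R = 12.5 J/(mol·K).
ΔU = 5.33×12.5×(601−336) = 17600 J.

17600 J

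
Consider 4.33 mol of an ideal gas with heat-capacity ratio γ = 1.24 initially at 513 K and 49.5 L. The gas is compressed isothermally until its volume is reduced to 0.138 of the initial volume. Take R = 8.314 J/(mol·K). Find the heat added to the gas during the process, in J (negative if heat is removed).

-36600 J

P₁ = nRT₁/V₁ = 4.33×8.314×513/49.5 = 373 kPa.
Isothermal: T stays 513 K; PV = const ⇒ V₂ = 6.83 L, P₂ = 2700 kPa.
ΔU = 0 (ideal gas, T constant).
W = nRT ln(V₂/V₁) = 4.33×8.314×513×ln(0.138) = -36600 J.
Q = ΔU + W = -36600 J.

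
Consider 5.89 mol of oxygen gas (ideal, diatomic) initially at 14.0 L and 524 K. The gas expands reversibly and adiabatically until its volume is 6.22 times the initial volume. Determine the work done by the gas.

P₁ = nRT₁/V₁ = 5.89×8.314×524/14.0 = 1830 kPa.
Adiabatic: TV^(γ−1) = const ⇒ T₂ = 524×(0.161)^0.400 = 252 K; PV^γ = const ⇒ P₂ = 142 kPa.
ΔU = nCvΔT = 5.89×20.8×(252−524) = -33300 J.
Q = 0 for an adiabatic process, so W = −ΔU = 33300 J.

33300 J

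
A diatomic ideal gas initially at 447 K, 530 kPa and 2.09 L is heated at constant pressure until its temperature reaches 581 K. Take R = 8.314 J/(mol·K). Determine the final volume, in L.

Isobaric: P stays 530 kPa; V/T = const ⇒ T₂ = 581 K, V₂ = 2.72 L.

2.72 L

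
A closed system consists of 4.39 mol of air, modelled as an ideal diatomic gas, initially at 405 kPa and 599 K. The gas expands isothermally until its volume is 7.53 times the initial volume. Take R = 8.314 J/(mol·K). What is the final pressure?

53.8 kPa

V₁ = nRT₁/P₁ = 4.39×8.314×599/405 = 54.0 L.
Isothermal: T stays 599 K; PV = const ⇒ V₂ = 406 L, P₂ = 53.8 kPa.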